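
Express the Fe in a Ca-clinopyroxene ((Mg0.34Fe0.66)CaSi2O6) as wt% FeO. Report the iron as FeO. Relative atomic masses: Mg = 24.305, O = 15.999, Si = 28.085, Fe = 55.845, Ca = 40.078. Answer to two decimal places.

M((Mg0.34Fe0.66)CaSi2O6) = 237.363 g/mol; M(FeO) = 71.844 g/mol.
Moles FeO per formula unit = 0.66 Fe ÷ 1 = 0.6600.
FeO fraction = (0.6600 × 71.844) / 237.363 = 47.417/237.363 = 0.1998.

19.98 wt%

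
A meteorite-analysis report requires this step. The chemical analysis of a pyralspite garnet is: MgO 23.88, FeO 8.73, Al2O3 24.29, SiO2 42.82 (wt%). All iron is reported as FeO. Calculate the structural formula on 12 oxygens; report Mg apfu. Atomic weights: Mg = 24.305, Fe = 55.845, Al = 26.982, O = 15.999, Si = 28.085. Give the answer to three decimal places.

2.491 Mg apfu

23.88 wt% MgO ÷ 40.304 g/mol = 0.59250 mol, giving 0.59250 Mg and 0.59250 O.
8.73 wt% FeO ÷ 71.844 g/mol = 0.12151 mol, giving 0.12151 Fe and 0.12151 O.
24.29 wt% Al2O3 ÷ 101.961 g/mol = 0.23823 mol, giving 0.47646 Al and 0.71469 O.
42.82 wt% SiO2 ÷ 60.083 g/mol = 0.71268 mol, giving 0.71268 Si and 1.42536 O.
Oxygen sums to 2.85406; scaling by 12/2.85406 = 4.20454 puts the formula on 12 O.
Mg: 0.59250 × 4.20454 = 2.491 atoms per formula unit.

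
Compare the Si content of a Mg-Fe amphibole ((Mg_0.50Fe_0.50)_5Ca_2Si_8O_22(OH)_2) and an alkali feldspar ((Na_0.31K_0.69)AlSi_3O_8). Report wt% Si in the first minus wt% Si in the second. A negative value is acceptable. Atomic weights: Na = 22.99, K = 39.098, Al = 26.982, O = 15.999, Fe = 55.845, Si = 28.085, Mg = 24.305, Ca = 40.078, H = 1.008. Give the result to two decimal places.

M((Mg_0.50Fe_0.50)_5Ca_2Si_8O_22(OH)_2) = 891.203 g/mol, so wt% Si = 224.680/891.203 × 100 = 25.21%.
M((Na_0.31K_0.69)AlSi_3O_8) = 273.334 g/mol, so wt% Si = 84.255/273.334 × 100 = 30.82%.
25.21 − 30.82 = -5.61 pp.

-5.61 percentage points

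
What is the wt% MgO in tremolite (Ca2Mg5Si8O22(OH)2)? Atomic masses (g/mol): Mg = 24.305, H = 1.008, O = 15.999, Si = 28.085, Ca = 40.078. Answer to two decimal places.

24.81 wt%

Molar mass of Ca2Mg5Si8O22(OH)2 = 2*40.078 + 5*24.305 + 8*28.085 + 24*15.999 + 2*1.008 = 812.353 g/mol.
Each formula unit contains 5 Mg, equivalent to 5/1 = 5.0000 mol MgO.
M(MgO) = 1×24.305 + 1×15.999 = 40.304 g/mol.
Mass of MgO per formula unit = 5.0000 × 40.304 = 201.520 g.
MgO wt% = 201.520 / 812.353 × 100 = 24.81%.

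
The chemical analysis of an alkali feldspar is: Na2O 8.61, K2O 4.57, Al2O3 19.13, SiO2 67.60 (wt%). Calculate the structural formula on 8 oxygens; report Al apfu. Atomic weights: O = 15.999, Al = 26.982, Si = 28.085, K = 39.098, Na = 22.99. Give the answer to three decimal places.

Na2O: 8.61/61.979 = 0.13892 mol → 0.27784 mol Na, 0.13892 mol O.
K2O: 4.57/94.195 = 0.04852 mol → 0.09704 mol K, 0.04852 mol O.
Al2O3: 19.13/101.961 = 0.18762 mol → 0.37524 mol Al, 0.56286 mol O.
SiO2: 67.60/60.083 = 1.12511 mol → 1.12511 mol Si, 2.25022 mol O.
Total oxygen = 3.00052 mol. Normalization factor = 8/3.00052 = 2.66620.
Al per 8 O = 0.37524 × 2.66620 = 1.000.

1.000 Al apfu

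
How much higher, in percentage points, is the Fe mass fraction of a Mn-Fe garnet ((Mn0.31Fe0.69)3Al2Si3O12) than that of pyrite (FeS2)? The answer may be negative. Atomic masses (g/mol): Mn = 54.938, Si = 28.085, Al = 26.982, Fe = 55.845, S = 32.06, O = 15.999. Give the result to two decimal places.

-23.29 percentage points

M((Mn0.31Fe0.69)3Al2Si3O12) = 496.898 g/mol, so wt% Fe = 115.599/496.898 × 100 = 23.26%.
M(FeS2) = 119.965 g/mol, so wt% Fe = 55.845/119.965 × 100 = 46.55%.
23.26 − 46.55 = -23.29 pp.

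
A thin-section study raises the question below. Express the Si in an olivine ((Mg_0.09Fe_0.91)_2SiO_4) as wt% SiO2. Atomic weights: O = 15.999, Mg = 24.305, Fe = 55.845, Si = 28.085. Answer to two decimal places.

Molar mass of (Mg_0.09Fe_0.91)_2SiO_4 = 0.18*24.305 + 1.82*55.845 + 1*28.085 + 4*15.999 = 198.094 g/mol.
Each formula unit contains 1 Si, equivalent to 1/1 = 1.0000 mol SiO2.
M(SiO2) = 1×28.085 + 2×15.999 = 60.083 g/mol.
Mass of SiO2 per formula unit = 1.0000 × 60.083 = 60.083 g.
SiO2 wt% = 60.083 / 198.094 × 100 = 30.33%.

30.33 wt%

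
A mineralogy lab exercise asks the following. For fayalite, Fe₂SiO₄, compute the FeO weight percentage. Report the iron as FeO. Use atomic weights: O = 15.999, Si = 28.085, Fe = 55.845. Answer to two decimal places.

70.51 wt%

Formula mass = 203.771 g/mol.
2 Fe → 2.0000 mol FeO per formula unit; M(FeO) = 71.844, so FeO mass = 143.688 g.
143.688/203.771 × 100 = 70.51 wt%.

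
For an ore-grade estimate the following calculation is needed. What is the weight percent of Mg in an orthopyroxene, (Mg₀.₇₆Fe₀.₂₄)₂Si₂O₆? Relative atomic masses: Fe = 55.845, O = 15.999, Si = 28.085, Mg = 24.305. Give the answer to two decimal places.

17.11 weight percent

Formula mass = 1.52×24.305 + 0.48×55.845 + 2×28.085 + 6×15.999 = 215.913 g/mol, of which 36.944 g is Mg.
So Mg makes up 36.944/215.913 = 0.1711 of the mass, i.e. 17.11%.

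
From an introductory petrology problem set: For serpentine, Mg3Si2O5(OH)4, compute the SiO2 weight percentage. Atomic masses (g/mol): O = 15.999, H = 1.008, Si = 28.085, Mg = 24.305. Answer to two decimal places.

Molar mass of Mg3Si2O5(OH)4 = 3·24.305 + 2·28.085 + 9·15.999 + 4·1.008 = 277.108 g/mol.
Each formula unit contains 2 Si, equivalent to 2/1 = 2.0000 mol SiO2.
M(SiO2) = 1×28.085 + 2×15.999 = 60.083 g/mol.
Mass of SiO2 per formula unit = 2.0000 × 60.083 = 120.166 g.
SiO2 wt% = 120.166 / 277.108 × 100 = 43.36%.

43.36 wt%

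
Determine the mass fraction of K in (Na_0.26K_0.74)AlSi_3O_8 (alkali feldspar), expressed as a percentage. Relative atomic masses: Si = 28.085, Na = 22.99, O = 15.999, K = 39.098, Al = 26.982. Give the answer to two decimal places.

M((Na_0.26K_0.74)AlSi_3O_8) = 274.139 g/mol.
K contributes 0.74 × 39.098 = 28.933 g per mole.
28.933/274.139 = 0.1055 → 10.55%.

10.55 weight percent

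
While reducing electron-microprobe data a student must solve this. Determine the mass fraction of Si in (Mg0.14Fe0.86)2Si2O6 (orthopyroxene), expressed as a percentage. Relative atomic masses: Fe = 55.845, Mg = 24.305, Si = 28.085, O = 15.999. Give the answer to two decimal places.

22.03 weight percent

Formula mass = 0.28*24.305 + 1.72*55.845 + 2*28.085 + 6*15.999 = 255.023 g/mol, of which 56.170 g is Si.
So Si makes up 56.170/255.023 = 0.2203 of the mass, i.e. 22.03%.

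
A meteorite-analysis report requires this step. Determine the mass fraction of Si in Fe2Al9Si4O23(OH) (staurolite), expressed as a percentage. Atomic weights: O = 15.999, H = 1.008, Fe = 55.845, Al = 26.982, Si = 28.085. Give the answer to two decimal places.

13.19 mass %

Formula mass = 2×55.845 + 9×26.982 + 4×28.085 + 24×15.999 + 1×1.008 = 851.852 g/mol, of which 112.340 g is Si.
So Si makes up 112.340/851.852 = 0.1319 of the mass, i.e. 13.19%.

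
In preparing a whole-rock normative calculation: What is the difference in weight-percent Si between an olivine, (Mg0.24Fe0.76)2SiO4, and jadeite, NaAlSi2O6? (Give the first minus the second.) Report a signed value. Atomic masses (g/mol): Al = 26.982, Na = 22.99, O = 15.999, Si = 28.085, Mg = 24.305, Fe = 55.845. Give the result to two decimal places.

-12.90 percentage points

Si in (Mg0.24Fe0.76)2SiO4: molar mass 188.632 g/mol; 1×28.085 = 28.085 g → 14.89 wt%.
Si in NaAlSi2O6: molar mass 202.136 g/mol; 2×28.085 = 56.170 g → 27.79 wt%.
Difference = 14.89 − 27.79 = -12.90 percentage points.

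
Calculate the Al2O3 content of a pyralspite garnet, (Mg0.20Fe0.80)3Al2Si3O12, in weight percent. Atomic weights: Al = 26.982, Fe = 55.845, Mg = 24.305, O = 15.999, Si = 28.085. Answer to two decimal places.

M((Mg0.20Fe0.80)3Al2Si3O12) = 478.818 g/mol; M(Al2O3) = 101.961 g/mol.
Moles Al2O3 per formula unit = 2 Al ÷ 2 = 1.0000.
Al2O3 fraction = (1.0000 × 101.961) / 478.818 = 101.961/478.818 = 0.2129.

21.29 wt%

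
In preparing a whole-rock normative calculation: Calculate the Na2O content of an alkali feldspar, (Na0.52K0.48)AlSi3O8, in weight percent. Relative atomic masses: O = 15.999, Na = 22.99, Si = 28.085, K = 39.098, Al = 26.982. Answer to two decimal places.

5.97 wt%

Molar mass of (Na0.52K0.48)AlSi3O8 = 0.52*22.99 + 0.48*39.098 + 1*26.982 + 3*28.085 + 8*15.999 = 269.951 g/mol.
Each formula unit contains 0.52 Na, equivalent to 0.52/2 = 0.2600 mol Na2O.
M(Na2O) = 2×22.99 + 1×15.999 = 61.979 g/mol.
Mass of Na2O per formula unit = 0.2600 × 61.979 = 16.115 g.
Na2O wt% = 16.115 / 269.951 × 100 = 5.97%.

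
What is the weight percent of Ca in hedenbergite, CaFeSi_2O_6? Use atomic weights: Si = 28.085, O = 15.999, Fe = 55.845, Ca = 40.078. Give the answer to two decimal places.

M(CaFeSi_2O_6) = 248.087 g/mol.
Ca contributes 1 × 40.078 = 40.078 g per mole.
40.078/248.087 = 0.1615 → 16.15%.

16.15 mass %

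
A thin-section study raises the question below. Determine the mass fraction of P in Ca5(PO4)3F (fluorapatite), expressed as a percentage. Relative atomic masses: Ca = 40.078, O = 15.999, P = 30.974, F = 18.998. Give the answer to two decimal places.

18.43 mass %

M(Ca5(PO4)3F) = 504.298 g/mol.
P contributes 3 × 30.974 = 92.922 g per mole.
92.922/504.298 = 0.1843 → 18.43%.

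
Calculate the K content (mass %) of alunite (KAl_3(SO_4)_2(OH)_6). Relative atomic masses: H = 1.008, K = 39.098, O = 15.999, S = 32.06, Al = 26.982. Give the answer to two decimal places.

9.44 mass %

M(KAl_3(SO_4)_2(OH)_6) = 414.198 g/mol.
K contributes 1 × 39.098 = 39.098 g per mole.
39.098/414.198 = 0.0944 → 9.44%.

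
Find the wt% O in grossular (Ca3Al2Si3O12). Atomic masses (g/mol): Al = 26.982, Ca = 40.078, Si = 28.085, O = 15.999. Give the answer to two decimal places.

Formula mass = 3·40.078 + 2·26.982 + 3·28.085 + 12·15.999 = 450.441 g/mol, of which 191.988 g is O.
So O makes up 191.988/450.441 = 0.4262 of the mass, i.e. 42.62%.

42.62 mass %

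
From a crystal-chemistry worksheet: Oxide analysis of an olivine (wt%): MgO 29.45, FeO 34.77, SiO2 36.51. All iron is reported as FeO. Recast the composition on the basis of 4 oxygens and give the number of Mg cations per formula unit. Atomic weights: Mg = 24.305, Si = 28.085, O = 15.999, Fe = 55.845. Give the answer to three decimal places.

MgO (M=40.304): mol = 0.73070; Mg = 0.73070, O = 0.73070.
FeO (M=71.844): mol = 0.48397; Fe = 0.48397, O = 0.48397.
SiO2 (M=60.083): mol = 0.60766; Si = 0.60766, O = 1.21532.
ΣO = 2.42999; factor = 4/ΣO = 1.64610.
Mg apfu = 0.73070 × 1.64610 = 1.203.

1.203 Mg apfu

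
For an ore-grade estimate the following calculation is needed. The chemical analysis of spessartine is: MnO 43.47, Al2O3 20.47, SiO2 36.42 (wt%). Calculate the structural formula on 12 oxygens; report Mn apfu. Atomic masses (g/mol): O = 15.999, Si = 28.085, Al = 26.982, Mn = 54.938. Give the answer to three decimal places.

3.029 Mn apfu

MnO (M=70.937): mol = 0.61280; Mn = 0.61280, O = 0.61280.
Al2O3 (M=101.961): mol = 0.20076; Al = 0.40152, O = 0.60228.
SiO2 (M=60.083): mol = 0.60616; Si = 0.60616, O = 1.21232.
ΣO = 2.42740; factor = 12/ΣO = 4.94356.
Mn apfu = 0.61280 × 4.94356 = 3.029.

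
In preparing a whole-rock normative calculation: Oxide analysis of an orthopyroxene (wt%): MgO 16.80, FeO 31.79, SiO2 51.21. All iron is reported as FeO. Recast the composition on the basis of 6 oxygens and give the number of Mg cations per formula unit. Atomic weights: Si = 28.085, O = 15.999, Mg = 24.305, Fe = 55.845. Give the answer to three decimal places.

0.975 Mg apfu

MgO (M=40.304): mol = 0.41683; Mg = 0.41683, O = 0.41683.
FeO (M=71.844): mol = 0.44249; Fe = 0.44249, O = 0.44249.
SiO2 (M=60.083): mol = 0.85232; Si = 0.85232, O = 1.70464.
ΣO = 2.56396; factor = 6/ΣO = 2.34013.
Mg apfu = 0.41683 × 2.34013 = 0.975.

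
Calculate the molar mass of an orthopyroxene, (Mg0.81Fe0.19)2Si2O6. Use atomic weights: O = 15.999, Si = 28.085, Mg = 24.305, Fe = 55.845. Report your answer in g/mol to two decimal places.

The formula mass is the sum 1.62×24.305 + 0.38×55.845 + 2×28.085 + 6×15.999.

212.76 g/mol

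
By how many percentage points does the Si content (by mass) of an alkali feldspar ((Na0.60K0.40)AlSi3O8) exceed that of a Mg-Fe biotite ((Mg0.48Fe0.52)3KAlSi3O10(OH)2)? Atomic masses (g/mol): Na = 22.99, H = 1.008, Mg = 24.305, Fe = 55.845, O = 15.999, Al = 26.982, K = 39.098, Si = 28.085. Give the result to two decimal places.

M((Na0.60K0.40)AlSi3O8) = 268.662 g/mol, so wt% Si = 84.255/268.662 × 100 = 31.36%.
M((Mg0.48Fe0.52)3KAlSi3O10(OH)2) = 466.456 g/mol, so wt% Si = 84.255/466.456 × 100 = 18.06%.
31.36 − 18.06 = 13.30 pp.

13.30 percentage points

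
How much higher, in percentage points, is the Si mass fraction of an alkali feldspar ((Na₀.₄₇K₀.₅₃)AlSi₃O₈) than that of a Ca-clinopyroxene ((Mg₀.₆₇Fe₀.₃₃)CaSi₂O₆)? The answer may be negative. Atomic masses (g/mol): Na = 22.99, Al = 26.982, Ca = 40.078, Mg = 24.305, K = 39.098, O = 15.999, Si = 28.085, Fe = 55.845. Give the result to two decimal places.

Si in (Na₀.₄₇K₀.₅₃)AlSi₃O₈: molar mass 270.756 g/mol; 3×28.085 = 84.255 g → 31.12 wt%.
Si in (Mg₀.₆₇Fe₀.₃₃)CaSi₂O₆: molar mass 226.955 g/mol; 2×28.085 = 56.170 g → 24.75 wt%.
Difference = 31.12 − 24.75 = 6.37 percentage points.

6.37 percentage points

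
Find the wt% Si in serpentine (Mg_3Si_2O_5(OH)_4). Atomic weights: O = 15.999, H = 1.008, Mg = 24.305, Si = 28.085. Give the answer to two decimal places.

Molar mass of Mg_3Si_2O_5(OH)_4: 3*24.305 + 2*28.085 + 9*15.999 + 4*1.008 = 277.108 g/mol.
Mass of Si per formula unit: 2 × 28.085 = 56.170 g.
Weight fraction Si = 56.170 / 277.108 = 0.2027.

20.27 mass %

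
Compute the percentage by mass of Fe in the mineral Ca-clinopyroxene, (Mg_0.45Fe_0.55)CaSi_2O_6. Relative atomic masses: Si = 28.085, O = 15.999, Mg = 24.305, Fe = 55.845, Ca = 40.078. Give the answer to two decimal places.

M((Mg_0.45Fe_0.55)CaSi_2O_6) = 233.894 g/mol.
Fe contributes 0.55 × 55.845 = 30.715 g per mole.
30.715/233.894 = 0.1313 → 13.13%.

13.13 mass %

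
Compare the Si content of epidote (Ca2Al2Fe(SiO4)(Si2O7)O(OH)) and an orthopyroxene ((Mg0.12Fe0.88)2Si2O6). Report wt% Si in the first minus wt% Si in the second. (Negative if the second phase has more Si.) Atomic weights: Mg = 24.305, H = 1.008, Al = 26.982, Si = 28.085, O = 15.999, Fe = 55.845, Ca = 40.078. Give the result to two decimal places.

First mineral: 84.255 g Si in 483.215 g formula = 17.44 wt% Si.
Second mineral: 56.170 g Si in 256.284 g formula = 21.92 wt% Si.
17.44% − 21.92% gives a difference of -4.48 percentage points.

-4.48 percentage points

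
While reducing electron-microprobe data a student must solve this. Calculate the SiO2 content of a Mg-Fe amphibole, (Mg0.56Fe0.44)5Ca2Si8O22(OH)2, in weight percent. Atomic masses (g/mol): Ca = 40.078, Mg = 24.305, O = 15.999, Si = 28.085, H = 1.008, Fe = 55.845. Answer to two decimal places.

M((Mg0.56Fe0.44)5Ca2Si8O22(OH)2) = 881.741 g/mol; M(SiO2) = 60.083 g/mol.
Moles SiO2 per formula unit = 8 Si ÷ 1 = 8.0000.
SiO2 fraction = (8.0000 × 60.083) / 881.741 = 480.664/881.741 = 0.5451.

54.51 wt%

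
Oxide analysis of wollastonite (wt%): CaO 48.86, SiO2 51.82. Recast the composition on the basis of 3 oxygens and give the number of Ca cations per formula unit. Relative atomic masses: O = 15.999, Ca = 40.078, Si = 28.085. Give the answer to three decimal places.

1.007 Ca apfu

CaO: 48.86/56.077 = 0.87130 mol → 0.87130 mol Ca, 0.87130 mol O.
SiO2: 51.82/60.083 = 0.86247 mol → 0.86247 mol Si, 1.72494 mol O.
Total oxygen = 2.59624 mol. Normalization factor = 3/2.59624 = 1.15552.
Ca per 3 O = 0.87130 × 1.15552 = 1.007.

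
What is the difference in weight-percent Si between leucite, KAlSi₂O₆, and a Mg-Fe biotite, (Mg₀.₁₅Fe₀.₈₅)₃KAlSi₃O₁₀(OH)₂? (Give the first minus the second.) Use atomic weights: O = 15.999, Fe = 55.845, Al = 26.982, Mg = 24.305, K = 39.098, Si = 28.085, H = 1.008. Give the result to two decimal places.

First mineral: 56.170 g Si in 218.244 g formula = 25.74 wt% Si.
Second mineral: 84.255 g Si in 497.681 g formula = 16.93 wt% Si.
25.74% − 16.93% gives a difference of 8.81 percentage points.

8.81 percentage points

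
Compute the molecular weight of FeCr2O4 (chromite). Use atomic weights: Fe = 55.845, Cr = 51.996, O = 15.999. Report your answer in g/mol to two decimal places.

M = 1(55.845) + 2(51.996) + 4(15.999)

223.83 g/mol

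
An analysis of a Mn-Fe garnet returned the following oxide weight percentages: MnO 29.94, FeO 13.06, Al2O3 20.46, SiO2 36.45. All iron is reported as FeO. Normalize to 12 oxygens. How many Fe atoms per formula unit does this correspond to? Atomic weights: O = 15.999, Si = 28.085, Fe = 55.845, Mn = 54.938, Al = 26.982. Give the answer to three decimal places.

29.94 wt% MnO ÷ 70.937 g/mol = 0.42206 mol, giving 0.42206 Mn and 0.42206 O.
13.06 wt% FeO ÷ 71.844 g/mol = 0.18178 mol, giving 0.18178 Fe and 0.18178 O.
20.46 wt% Al2O3 ÷ 101.961 g/mol = 0.20066 mol, giving 0.40132 Al and 0.60198 O.
36.45 wt% SiO2 ÷ 60.083 g/mol = 0.60666 mol, giving 0.60666 Si and 1.21332 O.
Oxygen sums to 2.41914; scaling by 12/2.41914 = 4.96044 puts the formula on 12 O.
Fe: 0.18178 × 4.96044 = 0.902 atoms per formula unit.

0.902 Fe apfu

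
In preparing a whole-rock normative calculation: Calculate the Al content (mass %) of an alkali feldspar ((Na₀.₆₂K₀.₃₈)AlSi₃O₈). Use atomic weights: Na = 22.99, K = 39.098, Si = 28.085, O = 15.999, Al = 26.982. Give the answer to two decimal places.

10.06 mass %

Molar mass of (Na₀.₆₂K₀.₃₈)AlSi₃O₈: 0.62·22.99 + 0.38·39.098 + 1·26.982 + 3·28.085 + 8·15.999 = 268.340 g/mol.
Mass of Al per formula unit: 1 × 26.982 = 26.982 g.
Weight fraction Al = 26.982 / 268.340 = 0.1006.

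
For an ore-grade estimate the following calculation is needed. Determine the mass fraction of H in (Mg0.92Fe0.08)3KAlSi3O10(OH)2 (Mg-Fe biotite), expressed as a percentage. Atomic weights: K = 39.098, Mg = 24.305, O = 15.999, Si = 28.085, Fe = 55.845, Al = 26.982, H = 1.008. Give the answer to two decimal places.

0.47 wt%

Formula mass = 2.76·24.305 + 0.24·55.845 + 1·39.098 + 1·26.982 + 3·28.085 + 12·15.999 + 2·1.008 = 424.824 g/mol, of which 2.016 g is H.
So H makes up 2.016/424.824 = 0.0047 of the mass, i.e. 0.47%.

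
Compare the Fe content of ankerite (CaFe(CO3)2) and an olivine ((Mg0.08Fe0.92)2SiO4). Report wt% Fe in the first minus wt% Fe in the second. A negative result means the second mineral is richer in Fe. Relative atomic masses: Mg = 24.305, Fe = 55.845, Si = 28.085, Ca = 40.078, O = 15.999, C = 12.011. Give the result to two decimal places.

-25.85 percentage points

M(CaFe(CO3)2) = 215.939 g/mol, so wt% Fe = 55.845/215.939 × 100 = 25.86%.
M((Mg0.08Fe0.92)2SiO4) = 198.725 g/mol, so wt% Fe = 102.755/198.725 × 100 = 51.71%.
25.86 − 51.71 = -25.85 pp.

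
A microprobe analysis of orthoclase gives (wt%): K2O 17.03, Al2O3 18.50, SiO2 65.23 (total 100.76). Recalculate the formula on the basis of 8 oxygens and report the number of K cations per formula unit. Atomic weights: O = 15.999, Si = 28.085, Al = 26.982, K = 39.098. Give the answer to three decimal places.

0.999 K apfu

K2O: 17.03/94.195 = 0.18080 mol → 0.36160 mol K, 0.18080 mol O.
Al2O3: 18.50/101.961 = 0.18144 mol → 0.36288 mol Al, 0.54432 mol O.
SiO2: 65.23/60.083 = 1.08566 mol → 1.08566 mol Si, 2.17132 mol O.
Total oxygen = 2.89644 mol. Normalization factor = 8/2.89644 = 2.76201.
K per 8 O = 0.36160 × 2.76201 = 0.999.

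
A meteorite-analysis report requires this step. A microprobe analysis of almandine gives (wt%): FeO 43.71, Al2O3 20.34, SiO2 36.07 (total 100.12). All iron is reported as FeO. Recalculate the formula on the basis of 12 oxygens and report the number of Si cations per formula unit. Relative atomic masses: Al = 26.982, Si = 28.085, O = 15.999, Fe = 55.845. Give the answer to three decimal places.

2.992 Si apfu

FeO (M=71.844): mol = 0.60840; Fe = 0.60840, O = 0.60840.
Al2O3 (M=101.961): mol = 0.19949; Al = 0.39898, O = 0.59847.
SiO2 (M=60.083): mol = 0.60034; Si = 0.60034, O = 1.20068.
ΣO = 2.40755; factor = 12/ΣO = 4.98432.
Si apfu = 0.60034 × 4.98432 = 2.992.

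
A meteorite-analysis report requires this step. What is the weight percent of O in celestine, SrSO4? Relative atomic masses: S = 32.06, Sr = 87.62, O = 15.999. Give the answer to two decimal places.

34.84 weight percent

Formula mass = 1×87.62 + 1×32.06 + 4×15.999 = 183.676 g/mol, of which 63.996 g is O.
So O makes up 63.996/183.676 = 0.3484 of the mass, i.e. 34.84%.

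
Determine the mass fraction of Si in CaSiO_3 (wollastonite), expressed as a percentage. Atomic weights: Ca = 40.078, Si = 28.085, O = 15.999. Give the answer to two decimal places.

M(CaSiO_3) = 116.160 g/mol.
Si contributes 1 × 28.085 = 28.085 g per mole.
28.085/116.160 = 0.2418 → 24.18%.

24.18 mass %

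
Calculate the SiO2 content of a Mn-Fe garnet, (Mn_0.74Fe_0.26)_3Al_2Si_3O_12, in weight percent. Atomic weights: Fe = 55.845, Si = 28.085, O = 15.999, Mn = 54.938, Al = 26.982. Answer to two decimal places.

36.36 wt%

Formula mass = 495.728 g/mol.
3 Si → 3.0000 mol SiO2 per formula unit; M(SiO2) = 60.083, so SiO2 mass = 180.249 g.
180.249/495.728 × 100 = 36.36 wt%.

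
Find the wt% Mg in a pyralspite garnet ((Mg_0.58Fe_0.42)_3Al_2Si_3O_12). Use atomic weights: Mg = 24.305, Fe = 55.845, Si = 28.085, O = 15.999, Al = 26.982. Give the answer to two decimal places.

9.55 wt%

Formula mass = 1.74·24.305 + 1.26·55.845 + 2·26.982 + 3·28.085 + 12·15.999 = 442.862 g/mol, of which 42.291 g is Mg.
So Mg makes up 42.291/442.862 = 0.0955 of the mass, i.e. 9.55%.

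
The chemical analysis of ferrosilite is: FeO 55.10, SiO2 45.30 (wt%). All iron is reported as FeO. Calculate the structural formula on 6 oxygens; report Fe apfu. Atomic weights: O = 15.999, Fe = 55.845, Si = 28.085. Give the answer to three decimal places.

FeO: 55.10/71.844 = 0.76694 mol → 0.76694 mol Fe, 0.76694 mol O.
SiO2: 45.30/60.083 = 0.75396 mol → 0.75396 mol Si, 1.50792 mol O.
Total oxygen = 2.27486 mol. Normalization factor = 6/2.27486 = 2.63752.
Fe per 6 O = 0.76694 × 2.63752 = 2.023.

2.023 Fe apfu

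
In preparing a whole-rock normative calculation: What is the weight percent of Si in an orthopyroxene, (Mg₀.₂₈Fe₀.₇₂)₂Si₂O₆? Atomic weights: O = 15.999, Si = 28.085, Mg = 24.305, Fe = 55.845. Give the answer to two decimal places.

Formula mass = 0.56×24.305 + 1.44×55.845 + 2×28.085 + 6×15.999 = 246.192 g/mol, of which 56.170 g is Si.
So Si makes up 56.170/246.192 = 0.2282 of the mass, i.e. 22.82%.

22.82 wt%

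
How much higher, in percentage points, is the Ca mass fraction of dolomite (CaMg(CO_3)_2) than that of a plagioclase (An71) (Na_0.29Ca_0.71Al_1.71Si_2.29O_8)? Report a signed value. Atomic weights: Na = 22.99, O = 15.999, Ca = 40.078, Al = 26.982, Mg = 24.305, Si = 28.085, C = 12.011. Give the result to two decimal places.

First mineral: 40.078 g Ca in 184.399 g formula = 21.73 wt% Ca.
Second mineral: 28.455 g Ca in 273.568 g formula = 10.40 wt% Ca.
21.73% − 10.40% gives a difference of 11.33 percentage points.

11.33 percentage points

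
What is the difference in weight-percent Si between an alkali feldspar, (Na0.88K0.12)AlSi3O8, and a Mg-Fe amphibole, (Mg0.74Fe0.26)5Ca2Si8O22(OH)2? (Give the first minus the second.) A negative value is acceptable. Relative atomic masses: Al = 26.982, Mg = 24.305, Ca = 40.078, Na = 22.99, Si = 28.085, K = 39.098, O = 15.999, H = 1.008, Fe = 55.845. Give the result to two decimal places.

First mineral: 84.255 g Si in 264.152 g formula = 31.90 wt% Si.
Second mineral: 224.680 g Si in 853.355 g formula = 26.33 wt% Si.
31.90% − 26.33% gives a difference of 5.57 percentage points.

5.57 percentage points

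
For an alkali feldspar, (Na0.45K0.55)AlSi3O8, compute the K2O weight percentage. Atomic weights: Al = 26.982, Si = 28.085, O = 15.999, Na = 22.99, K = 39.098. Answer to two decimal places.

M((Na0.45K0.55)AlSi3O8) = 271.078 g/mol; M(K2O) = 94.195 g/mol.
Moles K2O per formula unit = 0.55 K ÷ 2 = 0.2750.
K2O fraction = (0.2750 × 94.195) / 271.078 = 25.904/271.078 = 0.0956.

9.56 wt%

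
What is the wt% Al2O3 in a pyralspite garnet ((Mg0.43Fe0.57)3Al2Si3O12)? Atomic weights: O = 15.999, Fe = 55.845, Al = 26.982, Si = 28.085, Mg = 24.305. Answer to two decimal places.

M((Mg0.43Fe0.57)3Al2Si3O12) = 457.055 g/mol; M(Al2O3) = 101.961 g/mol.
Moles Al2O3 per formula unit = 2 Al ÷ 2 = 1.0000.
Al2O3 fraction = (1.0000 × 101.961) / 457.055 = 101.961/457.055 = 0.2231.

22.31 wt%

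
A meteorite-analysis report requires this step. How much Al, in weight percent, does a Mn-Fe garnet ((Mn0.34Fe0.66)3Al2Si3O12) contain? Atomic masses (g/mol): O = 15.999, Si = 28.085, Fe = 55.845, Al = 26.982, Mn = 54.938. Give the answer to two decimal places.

Formula mass = 1.02·54.938 + 1.98·55.845 + 2·26.982 + 3·28.085 + 12·15.999 = 496.817 g/mol, of which 53.964 g is Al.
So Al makes up 53.964/496.817 = 0.1086 of the mass, i.e. 10.86%.

10.86 weight percent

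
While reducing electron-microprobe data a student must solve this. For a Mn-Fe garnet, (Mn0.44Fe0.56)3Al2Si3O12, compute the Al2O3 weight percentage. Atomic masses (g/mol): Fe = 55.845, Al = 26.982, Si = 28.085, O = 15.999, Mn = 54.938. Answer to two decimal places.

20.53 wt%

M((Mn0.44Fe0.56)3Al2Si3O12) = 496.545 g/mol; M(Al2O3) = 101.961 g/mol.
Moles Al2O3 per formula unit = 2 Al ÷ 2 = 1.0000.
Al2O3 fraction = (1.0000 × 101.961) / 496.545 = 101.961/496.545 = 0.2053.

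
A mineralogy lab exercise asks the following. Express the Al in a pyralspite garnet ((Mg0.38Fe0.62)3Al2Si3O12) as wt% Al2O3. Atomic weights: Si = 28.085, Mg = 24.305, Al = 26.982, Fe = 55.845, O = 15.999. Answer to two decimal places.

Formula mass = 461.786 g/mol.
2 Al → 1.0000 mol Al2O3 per formula unit; M(Al2O3) = 101.961, so Al2O3 mass = 101.961 g.
101.961/461.786 × 100 = 22.08 wt%.

22.08 wt%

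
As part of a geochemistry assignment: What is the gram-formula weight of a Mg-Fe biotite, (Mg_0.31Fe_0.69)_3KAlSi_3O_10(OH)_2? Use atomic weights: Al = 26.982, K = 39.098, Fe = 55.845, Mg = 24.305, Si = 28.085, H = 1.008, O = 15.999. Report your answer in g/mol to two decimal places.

M = 0.93×24.305 + 2.07×55.845 + 1×39.098 + 1×26.982 + 3×28.085 + 12×15.999 + 2×1.008

482.54 g/mol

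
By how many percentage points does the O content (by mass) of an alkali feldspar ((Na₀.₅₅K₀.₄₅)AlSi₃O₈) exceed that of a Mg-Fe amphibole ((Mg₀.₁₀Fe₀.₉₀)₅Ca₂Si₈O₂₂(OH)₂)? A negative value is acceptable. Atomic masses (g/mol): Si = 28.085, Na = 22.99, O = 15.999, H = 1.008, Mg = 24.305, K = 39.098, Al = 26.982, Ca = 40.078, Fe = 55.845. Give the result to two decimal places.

M((Na₀.₅₅K₀.₄₅)AlSi₃O₈) = 269.468 g/mol, so wt% O = 127.992/269.468 × 100 = 47.50%.
M((Mg₀.₁₀Fe₀.₉₀)₅Ca₂Si₈O₂₂(OH)₂) = 954.283 g/mol, so wt% O = 383.976/954.283 × 100 = 40.24%.
47.50 − 40.24 = 7.26 pp.

7.26 percentage points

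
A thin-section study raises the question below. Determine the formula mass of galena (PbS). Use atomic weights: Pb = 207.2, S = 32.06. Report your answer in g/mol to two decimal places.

The formula mass is the sum 1·207.2 + 1·32.06.

239.26 g/mol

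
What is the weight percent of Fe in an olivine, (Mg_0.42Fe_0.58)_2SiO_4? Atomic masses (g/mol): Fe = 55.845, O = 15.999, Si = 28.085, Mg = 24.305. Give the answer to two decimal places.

Formula mass = 0.84·24.305 + 1.16·55.845 + 1·28.085 + 4·15.999 = 177.277 g/mol, of which 64.780 g is Fe.
So Fe makes up 64.780/177.277 = 0.3654 of the mass, i.e. 36.54%.

36.54 weight percent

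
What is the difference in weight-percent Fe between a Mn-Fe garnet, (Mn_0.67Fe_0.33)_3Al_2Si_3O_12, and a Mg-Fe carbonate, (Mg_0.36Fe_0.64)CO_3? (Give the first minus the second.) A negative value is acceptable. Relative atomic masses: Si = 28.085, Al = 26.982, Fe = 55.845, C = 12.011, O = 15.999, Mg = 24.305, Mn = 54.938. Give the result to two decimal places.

Fe in (Mn_0.67Fe_0.33)_3Al_2Si_3O_12: molar mass 495.919 g/mol; 0.99×55.845 = 55.287 g → 11.15 wt%.
Fe in (Mg_0.36Fe_0.64)CO_3: molar mass 104.499 g/mol; 0.64×55.845 = 35.741 g → 34.20 wt%.
Difference = 11.15 − 34.20 = -23.05 percentage points.

-23.05 percentage points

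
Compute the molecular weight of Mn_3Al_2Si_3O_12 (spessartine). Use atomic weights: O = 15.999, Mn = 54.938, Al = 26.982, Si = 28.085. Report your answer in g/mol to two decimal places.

The formula mass is the sum 3×54.938 + 2×26.982 + 3×28.085 + 12×15.999.

495.02 g/mol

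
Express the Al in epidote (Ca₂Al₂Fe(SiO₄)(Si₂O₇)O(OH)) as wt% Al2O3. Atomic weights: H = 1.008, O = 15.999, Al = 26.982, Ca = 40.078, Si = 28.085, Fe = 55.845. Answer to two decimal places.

Molar mass of Ca₂Al₂Fe(SiO₄)(Si₂O₇)O(OH) = 2·40.078 + 2·26.982 + 1·55.845 + 3·28.085 + 13·15.999 + 1·1.008 = 483.215 g/mol.
Each formula unit contains 2 Al, equivalent to 2/2 = 1.0000 mol Al2O3.
M(Al2O3) = 2×26.982 + 3×15.999 = 101.961 g/mol.
Mass of Al2O3 per formula unit = 1.0000 × 101.961 = 101.961 g.
Al2O3 wt% = 101.961 / 483.215 × 100 = 21.10%.

21.10 wt%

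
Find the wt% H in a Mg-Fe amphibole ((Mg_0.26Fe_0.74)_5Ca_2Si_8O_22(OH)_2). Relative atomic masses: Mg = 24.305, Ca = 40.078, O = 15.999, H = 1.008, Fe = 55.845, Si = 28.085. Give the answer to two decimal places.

0.22 mass %

M((Mg_0.26Fe_0.74)_5Ca_2Si_8O_22(OH)_2) = 929.051 g/mol.
H contributes 2 × 1.008 = 2.016 g per mole.
2.016/929.051 = 0.0022 → 0.22%.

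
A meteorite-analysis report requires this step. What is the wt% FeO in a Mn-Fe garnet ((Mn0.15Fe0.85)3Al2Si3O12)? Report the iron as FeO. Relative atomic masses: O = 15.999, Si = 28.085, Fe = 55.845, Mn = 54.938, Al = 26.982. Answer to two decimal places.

M((Mn0.15Fe0.85)3Al2Si3O12) = 497.334 g/mol; M(FeO) = 71.844 g/mol.
Moles FeO per formula unit = 2.55 Fe ÷ 1 = 2.5500.
FeO fraction = (2.5500 × 71.844) / 497.334 = 183.202/497.334 = 0.3684.

36.84 wt%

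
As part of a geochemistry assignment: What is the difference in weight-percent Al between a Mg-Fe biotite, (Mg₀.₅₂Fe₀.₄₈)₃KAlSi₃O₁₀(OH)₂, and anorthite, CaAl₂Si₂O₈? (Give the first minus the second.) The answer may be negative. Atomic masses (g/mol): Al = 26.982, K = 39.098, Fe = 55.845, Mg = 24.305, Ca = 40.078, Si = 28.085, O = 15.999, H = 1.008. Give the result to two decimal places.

-13.57 percentage points

Al in (Mg₀.₅₂Fe₀.₄₈)₃KAlSi₃O₁₀(OH)₂: molar mass 462.672 g/mol; 1×26.982 = 26.982 g → 5.83 wt%.
Al in CaAl₂Si₂O₈: molar mass 278.204 g/mol; 2×26.982 = 53.964 g → 19.40 wt%.
Difference = 5.83 − 19.40 = -13.57 percentage points.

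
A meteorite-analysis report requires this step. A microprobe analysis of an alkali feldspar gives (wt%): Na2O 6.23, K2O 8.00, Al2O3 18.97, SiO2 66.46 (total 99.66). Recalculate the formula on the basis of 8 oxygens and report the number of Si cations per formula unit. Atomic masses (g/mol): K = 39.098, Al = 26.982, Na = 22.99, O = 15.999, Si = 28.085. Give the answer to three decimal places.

2.994 Si apfu

6.23 wt% Na2O ÷ 61.979 g/mol = 0.10052 mol, giving 0.20104 Na and 0.10052 O.
8.00 wt% K2O ÷ 94.195 g/mol = 0.08493 mol, giving 0.16986 K and 0.08493 O.
18.97 wt% Al2O3 ÷ 101.961 g/mol = 0.18605 mol, giving 0.37210 Al and 0.55815 O.
66.46 wt% SiO2 ÷ 60.083 g/mol = 1.10614 mol, giving 1.10614 Si and 2.21228 O.
Oxygen sums to 2.95588; scaling by 8/2.95588 = 2.70647 puts the formula on 8 O.
Si: 1.10614 × 2.70647 = 2.994 atoms per formula unit.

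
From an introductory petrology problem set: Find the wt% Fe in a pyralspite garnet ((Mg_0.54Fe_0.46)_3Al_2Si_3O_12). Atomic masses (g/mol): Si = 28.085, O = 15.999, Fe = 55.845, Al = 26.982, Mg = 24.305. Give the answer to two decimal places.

M((Mg_0.54Fe_0.46)_3Al_2Si_3O_12) = 446.647 g/mol.
Fe contributes 1.38 × 55.845 = 77.066 g per mole.
77.066/446.647 = 0.1725 → 17.25%.

17.25 mass %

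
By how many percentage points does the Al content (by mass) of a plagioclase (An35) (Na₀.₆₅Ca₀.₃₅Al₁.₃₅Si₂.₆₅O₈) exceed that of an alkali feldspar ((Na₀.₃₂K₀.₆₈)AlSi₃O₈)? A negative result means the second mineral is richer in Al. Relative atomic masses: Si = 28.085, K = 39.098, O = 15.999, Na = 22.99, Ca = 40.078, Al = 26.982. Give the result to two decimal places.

3.72 percentage points

Al in Na₀.₆₅Ca₀.₃₅Al₁.₃₅Si₂.₆₅O₈: molar mass 267.814 g/mol; 1.35×26.982 = 36.426 g → 13.60 wt%.
Al in (Na₀.₃₂K₀.₆₈)AlSi₃O₈: molar mass 273.172 g/mol; 1×26.982 = 26.982 g → 9.88 wt%.
Difference = 13.60 − 9.88 = 3.72 percentage points.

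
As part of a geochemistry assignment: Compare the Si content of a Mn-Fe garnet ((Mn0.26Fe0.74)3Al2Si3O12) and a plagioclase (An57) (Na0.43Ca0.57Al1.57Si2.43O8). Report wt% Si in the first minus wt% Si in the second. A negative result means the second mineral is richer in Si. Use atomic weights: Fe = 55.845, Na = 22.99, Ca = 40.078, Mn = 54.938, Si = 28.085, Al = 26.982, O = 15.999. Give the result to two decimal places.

-8.20 percentage points

First mineral: 84.255 g Si in 497.035 g formula = 16.95 wt% Si.
Second mineral: 68.247 g Si in 271.330 g formula = 25.15 wt% Si.
16.95% − 25.15% gives a difference of -8.20 percentage points.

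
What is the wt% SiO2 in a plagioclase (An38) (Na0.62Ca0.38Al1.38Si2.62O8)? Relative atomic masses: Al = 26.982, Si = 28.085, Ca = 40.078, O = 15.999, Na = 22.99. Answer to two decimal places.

58.67 wt%

Formula mass = 268.293 g/mol.
2.62 Si → 2.6200 mol SiO2 per formula unit; M(SiO2) = 60.083, so SiO2 mass = 157.417 g.
157.417/268.293 × 100 = 58.67 wt%.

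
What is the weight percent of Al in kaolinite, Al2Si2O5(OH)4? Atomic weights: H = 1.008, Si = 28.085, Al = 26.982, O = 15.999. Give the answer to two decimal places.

20.90 wt%

Formula mass = 2×26.982 + 2×28.085 + 9×15.999 + 4×1.008 = 258.157 g/mol, of which 53.964 g is Al.
So Al makes up 53.964/258.157 = 0.2090 of the mass, i.e. 20.90%.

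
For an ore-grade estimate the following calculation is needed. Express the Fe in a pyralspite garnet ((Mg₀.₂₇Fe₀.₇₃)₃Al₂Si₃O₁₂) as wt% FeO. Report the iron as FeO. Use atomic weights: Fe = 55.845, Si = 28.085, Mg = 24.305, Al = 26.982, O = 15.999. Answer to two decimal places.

Formula mass = 472.195 g/mol.
2.19 Fe → 2.1900 mol FeO per formula unit; M(FeO) = 71.844, so FeO mass = 157.338 g.
157.338/472.195 × 100 = 33.32 wt%.

33.32 wt%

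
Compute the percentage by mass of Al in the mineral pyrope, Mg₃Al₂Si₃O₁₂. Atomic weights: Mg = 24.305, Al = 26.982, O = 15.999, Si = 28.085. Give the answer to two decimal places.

Molar mass of Mg₃Al₂Si₃O₁₂: 3·24.305 + 2·26.982 + 3·28.085 + 12·15.999 = 403.122 g/mol.
Mass of Al per formula unit: 2 × 26.982 = 53.964 g.
Weight fraction Al = 53.964 / 403.122 = 0.1339.

13.39 weight percent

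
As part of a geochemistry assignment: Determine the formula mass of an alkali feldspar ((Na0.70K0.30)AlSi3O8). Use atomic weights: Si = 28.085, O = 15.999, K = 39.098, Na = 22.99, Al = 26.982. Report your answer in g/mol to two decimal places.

M = 0.70×22.99 + 0.30×39.098 + 1×26.982 + 3×28.085 + 8×15.999

267.05 g/mol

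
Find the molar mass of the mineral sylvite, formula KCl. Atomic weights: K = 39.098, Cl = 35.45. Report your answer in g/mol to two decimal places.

74.55 g/mol

K: 1 × 39.098 = 39.0980
Cl: 1 × 35.45 = 35.4500
Summing the contributions gives the formula mass.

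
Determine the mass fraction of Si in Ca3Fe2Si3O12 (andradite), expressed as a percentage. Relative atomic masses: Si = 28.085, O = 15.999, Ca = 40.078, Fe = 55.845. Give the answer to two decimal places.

16.58 wt%

Formula mass = 3·40.078 + 2·55.845 + 3·28.085 + 12·15.999 = 508.167 g/mol, of which 84.255 g is Si.
So Si makes up 84.255/508.167 = 0.1658 of the mass, i.e. 16.58%.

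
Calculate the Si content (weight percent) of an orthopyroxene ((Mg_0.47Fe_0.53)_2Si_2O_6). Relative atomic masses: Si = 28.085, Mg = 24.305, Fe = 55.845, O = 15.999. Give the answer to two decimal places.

Molar mass of (Mg_0.47Fe_0.53)_2Si_2O_6: 0.94·24.305 + 1.06·55.845 + 2·28.085 + 6·15.999 = 234.206 g/mol.
Mass of Si per formula unit: 2 × 28.085 = 56.170 g.
Weight fraction Si = 56.170 / 234.206 = 0.2398.

23.98 weight percent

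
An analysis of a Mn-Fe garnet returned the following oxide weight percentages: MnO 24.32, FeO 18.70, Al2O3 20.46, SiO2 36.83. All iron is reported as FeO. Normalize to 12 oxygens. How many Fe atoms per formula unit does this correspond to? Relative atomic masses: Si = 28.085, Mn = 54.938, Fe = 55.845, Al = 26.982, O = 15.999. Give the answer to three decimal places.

1.285 Fe apfu

MnO: 24.32/70.937 = 0.34284 mol → 0.34284 mol Mn, 0.34284 mol O.
FeO: 18.70/71.844 = 0.26029 mol → 0.26029 mol Fe, 0.26029 mol O.
Al2O3: 20.46/101.961 = 0.20066 mol → 0.40132 mol Al, 0.60198 mol O.
SiO2: 36.83/60.083 = 0.61299 mol → 0.61299 mol Si, 1.22598 mol O.
Total oxygen = 2.43109 mol. Normalization factor = 12/2.43109 = 4.93606.
Fe per 12 O = 0.26029 × 4.93606 = 1.285.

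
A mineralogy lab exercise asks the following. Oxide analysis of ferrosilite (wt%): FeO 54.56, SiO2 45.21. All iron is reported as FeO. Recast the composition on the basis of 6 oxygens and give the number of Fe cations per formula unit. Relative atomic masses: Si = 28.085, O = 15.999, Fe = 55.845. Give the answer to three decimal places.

FeO: 54.56/71.844 = 0.75942 mol → 0.75942 mol Fe, 0.75942 mol O.
SiO2: 45.21/60.083 = 0.75246 mol → 0.75246 mol Si, 1.50492 mol O.
Total oxygen = 2.26434 mol. Normalization factor = 6/2.26434 = 2.64978.
Fe per 6 O = 0.75942 × 2.64978 = 2.012.

2.012 Fe apfu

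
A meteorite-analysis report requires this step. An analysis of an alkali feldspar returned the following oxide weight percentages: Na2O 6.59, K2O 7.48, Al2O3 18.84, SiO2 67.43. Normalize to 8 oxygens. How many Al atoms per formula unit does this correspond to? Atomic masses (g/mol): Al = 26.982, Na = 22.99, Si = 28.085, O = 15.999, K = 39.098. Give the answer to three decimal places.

Na2O (M=61.979): mol = 0.10633; Na = 0.21266, O = 0.10633.
K2O (M=94.195): mol = 0.07941; K = 0.15882, O = 0.07941.
Al2O3 (M=101.961): mol = 0.18478; Al = 0.36956, O = 0.55434.
SiO2 (M=60.083): mol = 1.12228; Si = 1.12228, O = 2.24456.
ΣO = 2.98464; factor = 8/ΣO = 2.68039.
Al apfu = 0.36956 × 2.68039 = 0.991.

0.991 Al apfu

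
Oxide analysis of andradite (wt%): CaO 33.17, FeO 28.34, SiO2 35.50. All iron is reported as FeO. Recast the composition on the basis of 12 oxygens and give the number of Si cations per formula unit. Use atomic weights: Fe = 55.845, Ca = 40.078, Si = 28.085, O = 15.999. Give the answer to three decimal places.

CaO: 33.17/56.077 = 0.59151 mol → 0.59151 mol Ca, 0.59151 mol O.
FeO: 28.34/71.844 = 0.39447 mol → 0.39447 mol Fe, 0.39447 mol O.
SiO2: 35.50/60.083 = 0.59085 mol → 0.59085 mol Si, 1.18170 mol O.
Total oxygen = 2.16768 mol. Normalization factor = 12/2.16768 = 5.53587.
Si per 12 O = 0.59085 × 5.53587 = 3.271.

3.271 Si apfu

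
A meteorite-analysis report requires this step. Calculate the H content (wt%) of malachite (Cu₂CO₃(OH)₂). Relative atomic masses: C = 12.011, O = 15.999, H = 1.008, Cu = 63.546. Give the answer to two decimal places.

M(Cu₂CO₃(OH)₂) = 221.114 g/mol.
H contributes 2 × 1.008 = 2.016 g per mole.
2.016/221.114 = 0.0091 → 0.91%.

0.91 wt%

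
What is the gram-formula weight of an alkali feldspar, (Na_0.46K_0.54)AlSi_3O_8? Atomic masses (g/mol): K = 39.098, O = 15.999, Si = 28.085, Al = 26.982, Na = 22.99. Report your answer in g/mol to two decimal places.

270.92 g/mol

Na: 0.46 × 22.99 = 10.5754
K: 0.54 × 39.098 = 21.1129
Al: 1 × 26.982 = 26.9820
Si: 3 × 28.085 = 84.2550
O: 8 × 15.999 = 127.9920
Summing the contributions gives the formula mass.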